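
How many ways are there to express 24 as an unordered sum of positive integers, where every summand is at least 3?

Enumerating by decreasing first part gives 110 partitions in all.

110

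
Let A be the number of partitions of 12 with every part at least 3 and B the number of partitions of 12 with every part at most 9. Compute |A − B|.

Partitions of 12 with every part at least 3: 9.
Partitions of 12 with every part at most 9: 73.
|9 − 73| = 64.

64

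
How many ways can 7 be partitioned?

15

The partitions of 7 that satisfy the conditions:
7
1 + 6
2 + 5
1 + 1 + 5
3 + 4
1 + 2 + 4
1 + 1 + 1 + 4
1 + 3 + 3
2 + 2 + 3
1 + 1 + 2 + 3
1 + 1 + 1 + 1 + 3
1 + 2 + 2 + 2
1 + 1 + 1 + 2 + 2
1 + 1 + 1 + 1 + 1 + 2
1 + 1 + 1 + 1 + 1 + 1 + 1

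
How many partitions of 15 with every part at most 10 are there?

Direct enumeration gives 164 partitions.

164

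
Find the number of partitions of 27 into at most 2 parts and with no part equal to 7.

13

Listing the qualifying partitions of 27:
27
26+1
25+2
24+3
23+4
22+5
21+6
19+8
18+9
17+10
16+11
15+12
14+13
That's 13 in total.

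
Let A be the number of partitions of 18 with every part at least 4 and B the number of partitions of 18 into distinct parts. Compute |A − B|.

30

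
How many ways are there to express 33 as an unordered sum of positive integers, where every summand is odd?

448

A full systematic count gives 448.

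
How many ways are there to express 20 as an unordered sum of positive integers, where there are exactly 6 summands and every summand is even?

5

Listing the qualifying partitions of 20:
10 + 2 + 2 + 2 + 2 + 2
8 + 4 + 2 + 2 + 2 + 2
6 + 6 + 2 + 2 + 2 + 2
6 + 4 + 4 + 2 + 2 + 2
4 + 4 + 4 + 4 + 2 + 2
Counting gives 5.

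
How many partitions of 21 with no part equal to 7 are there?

Counting exhaustively, 657 partitions satisfy the conditions.

657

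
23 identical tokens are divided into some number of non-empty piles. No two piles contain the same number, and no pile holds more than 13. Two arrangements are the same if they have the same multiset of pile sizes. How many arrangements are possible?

71

A full systematic count gives 71.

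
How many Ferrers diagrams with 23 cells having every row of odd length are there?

104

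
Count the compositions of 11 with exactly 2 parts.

10

A composition of 11 into 2 positive parts is chosen by placing 1 dividers among the 10 gaps between 11 units: C(10,1) = 10.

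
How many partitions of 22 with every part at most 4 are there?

136

Enumerating by decreasing first part gives 136 partitions in all.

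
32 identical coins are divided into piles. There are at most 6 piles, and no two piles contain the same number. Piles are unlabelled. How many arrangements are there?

385

Counting exhaustively, 385 partitions satisfy the conditions.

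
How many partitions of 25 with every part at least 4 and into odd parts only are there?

The partitions of 25 that satisfy the conditions:
25
15,5,5
13,7,5
11,9,5
11,7,7
9,9,7
5,5,5,5,5
That's 7 in total.

7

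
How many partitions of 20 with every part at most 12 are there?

A full systematic count gives 582.

582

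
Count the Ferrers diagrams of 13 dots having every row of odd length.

18

Enumerating:
13
11 + 1 + 1
9 + 3 + 1
9 + 1 + 1 + 1 + 1
7 + 5 + 1
7 + 3 + 3
7 + 3 + 1 + 1 + 1
7 + 1 + 1 + 1 + 1 + 1 + 1
5 + 5 + 3
5 + 5 + 1 + 1 + 1
5 + 3 + 3 + 1 + 1
5 + 3 + 1 + 1 + 1 + 1 + 1
5 + 1 + 1 + 1 + 1 + 1 + 1 + 1 + 1
3 + 3 + 3 + 3 + 1
3 + 3 + 3 + 1 + 1 + 1 + 1
3 + 3 + 1 + 1 + 1 + 1 + 1 + 1 + 1
3 + 1 + 1 + 1 + 1 + 1 + 1 + 1 + 1 + 1 + 1
1 + 1 + 1 + 1 + 1 + 1 + 1 + 1 + 1 + 1 + 1 + 1 + 1
Counting gives 18.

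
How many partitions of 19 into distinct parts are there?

54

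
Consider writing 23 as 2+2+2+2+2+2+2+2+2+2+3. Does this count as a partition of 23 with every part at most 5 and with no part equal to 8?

The parts sum to 23, and the condition 'no summand exceeds 5' holds; the condition 'no summand equals 8' holds.

Yes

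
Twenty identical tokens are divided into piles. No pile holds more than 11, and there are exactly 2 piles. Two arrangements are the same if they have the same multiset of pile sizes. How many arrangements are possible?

They are:
11+9
10+10

2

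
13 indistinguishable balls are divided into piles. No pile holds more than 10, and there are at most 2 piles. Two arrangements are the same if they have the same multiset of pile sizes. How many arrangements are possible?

4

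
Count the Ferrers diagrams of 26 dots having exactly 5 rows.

221

Systematic enumeration (by largest part, then next-largest, …) yields 221.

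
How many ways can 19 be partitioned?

Counting exhaustively, 490 partitions satisfy the conditions.

490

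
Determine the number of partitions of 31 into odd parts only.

340

A full systematic count gives 340.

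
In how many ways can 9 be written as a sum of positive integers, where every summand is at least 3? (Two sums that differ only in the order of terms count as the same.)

The partitions of 9 that satisfy the conditions:
9
3,6
4,5
3,3,3

4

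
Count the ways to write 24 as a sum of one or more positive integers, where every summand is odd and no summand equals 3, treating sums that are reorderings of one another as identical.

A partial list (first 12 by largest part):
23,1
21,1,1,1
19,5
19,1,1,1,1,1
17,7
17,5,1,1
17,1,1,1,1,1,1,1
15,9
15,7,1,1
15,5,1,1,1,1
15,1,1,1,1,1,1,1,1,1
13,11
…and 34 more, for 46 total.

46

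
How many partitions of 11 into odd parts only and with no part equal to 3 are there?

6

Enumerating:
11
1,1,9
1,1,1,1,7
1,5,5
1,1,1,1,1,1,5
1,1,1,1,1,1,1,1,1,1,1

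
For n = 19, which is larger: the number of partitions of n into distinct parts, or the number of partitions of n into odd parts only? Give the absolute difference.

0

Partitions of 19 into distinct parts: 54.
Partitions of 19 into odd parts only: 54.
|54 − 54| = 0.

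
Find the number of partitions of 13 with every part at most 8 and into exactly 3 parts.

Listing the qualifying partitions of 13:
8,4,1
8,3,2
7,5,1
7,4,2
7,3,3
6,6,1
6,5,2
6,4,3
5,5,3
5,4,4

10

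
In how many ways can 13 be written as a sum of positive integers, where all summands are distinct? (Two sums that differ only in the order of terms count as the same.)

Listing the qualifying partitions of 13:
13
1+12
2+11
3+10
1+2+10
4+9
1+3+9
5+8
1+4+8
2+3+8
6+7
1+5+7
2+4+7
1+2+3+7
2+5+6
3+4+6
1+2+4+6
1+3+4+5

18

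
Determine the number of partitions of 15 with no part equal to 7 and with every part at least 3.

14

Listing the qualifying partitions of 15:
15
12, 3
11, 4
10, 5
9, 6
9, 3, 3
8, 4, 3
6, 6, 3
6, 5, 4
6, 3, 3, 3
5, 5, 5
5, 4, 3, 3
4, 4, 4, 3
3, 3, 3, 3, 3
That's 14 in total.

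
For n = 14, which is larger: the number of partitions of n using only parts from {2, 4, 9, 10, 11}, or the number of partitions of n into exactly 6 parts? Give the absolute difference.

14

Partitions of 14 using only parts from {2, 4, 9, 10, 11}: 6.
Partitions of 14 into exactly 6 parts: 20.
|6 − 20| = 14.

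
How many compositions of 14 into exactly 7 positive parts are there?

1716

By stars and bars with positive parts, the count is C(13,6) = 1716.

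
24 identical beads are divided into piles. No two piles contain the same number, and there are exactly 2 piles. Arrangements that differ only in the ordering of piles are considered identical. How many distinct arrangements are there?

11

The partitions of 24 that satisfy the conditions:
1+23
2+22
3+21
4+20
5+19
6+18
7+17
8+16
9+15
10+14
11+13
That's 11 in total.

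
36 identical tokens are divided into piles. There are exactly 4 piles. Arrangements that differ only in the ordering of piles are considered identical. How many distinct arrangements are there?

There are 351 such partitions.

351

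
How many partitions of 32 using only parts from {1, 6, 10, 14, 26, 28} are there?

They are:
28+1+1+1+1
26+6
26+1+1+1+1+1+1
14+14+1+1+1+1
14+10+6+1+1
14+10+1+1+1+1+1+1+1+1
14+6+6+6
14+6+6+1+1+1+1+1+1
14+6+1+1+1+1+1+1+1+1+1+1+1+1
14+1+1+1+1+1+1+1+1+1+1+1+1+1+1+1+1+1+1
10+10+10+1+1
10+10+6+6
10+10+6+1+1+1+1+1+1
10+10+1+1+1+1+1+1+1+1+1+1+1+1
10+6+6+6+1+1+1+1
10+6+6+1+1+1+1+1+1+1+1+1+1
10+6+1+1+1+1+1+1+1+1+1+1+1+1+1+1+1+1
10+1+1+1+1+1+1+1+1+1+1+1+1+1+1+1+1+1+1+1+1+1+1
6+6+6+6+6+1+1
6+6+6+6+1+1+1+1+1+1+1+1
6+6+6+1+1+1+1+1+1+1+1+1+1+1+1+1+1
6+6+1+1+1+1+1+1+1+1+1+1+1+1+1+1+1+1+1+1+1+1
6+1+1+1+1+1+1+1+1+1+1+1+1+1+1+1+1+1+1+1+1+1+1+1+1+1+1
1+1+1+1+1+1+1+1+1+1+1+1+1+1+1+1+1+1+1+1+1+1+1+1+1+1+1+1+1+1+1+1
That's 24 in total.

24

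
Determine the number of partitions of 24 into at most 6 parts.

Systematic enumeration (by largest part, then next-largest, …) yields 532.

532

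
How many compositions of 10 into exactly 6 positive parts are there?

By stars and bars with positive parts, the count is C(9,5) = 126.

126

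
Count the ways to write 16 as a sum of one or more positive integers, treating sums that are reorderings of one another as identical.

Enumerating by decreasing first part gives 231 partitions in all.

231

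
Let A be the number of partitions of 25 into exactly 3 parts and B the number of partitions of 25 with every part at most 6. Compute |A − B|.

Partitions of 25 into exactly 3 parts: 52.
Partitions of 25 with every part at most 6: 612.
|52 − 612| = 560.

560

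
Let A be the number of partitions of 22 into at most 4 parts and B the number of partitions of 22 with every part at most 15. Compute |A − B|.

Partitions of 22 into at most 4 parts: 136.
Partitions of 22 with every part at most 15: 972.
|136 − 972| = 836.

836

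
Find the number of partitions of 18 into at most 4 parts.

Systematic enumeration (by largest part, then next-largest, …) yields 84.

84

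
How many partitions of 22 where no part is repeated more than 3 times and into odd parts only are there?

36

A partial list (first 12 by largest part):
21 + 1
19 + 3
19 + 1 + 1 + 1
17 + 5
17 + 3 + 1 + 1
15 + 7
15 + 5 + 1 + 1
15 + 3 + 3 + 1
13 + 9
13 + 7 + 1 + 1
13 + 5 + 3 + 1
13 + 3 + 3 + 3
…and 24 more, for 36 total.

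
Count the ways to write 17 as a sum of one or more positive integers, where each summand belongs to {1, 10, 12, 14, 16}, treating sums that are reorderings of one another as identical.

Listing the qualifying partitions of 17:
16+1
14+1+1+1
12+1+1+1+1+1
10+1+1+1+1+1+1+1
1+1+1+1+1+1+1+1+1+1+1+1+1+1+1+1+1
Counting gives 5.

5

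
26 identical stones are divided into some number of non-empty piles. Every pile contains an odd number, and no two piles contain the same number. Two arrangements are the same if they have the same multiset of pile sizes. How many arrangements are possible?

12

Enumerating:
1+25
3+23
5+21
7+19
9+17
1+3+5+17
11+15
1+3+7+15
1+3+9+13
1+5+7+13
1+5+9+11
3+5+7+11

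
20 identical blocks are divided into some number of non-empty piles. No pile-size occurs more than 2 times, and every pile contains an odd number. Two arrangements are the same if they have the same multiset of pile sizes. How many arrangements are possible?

Enumerating:
1 + 19
3 + 17
5 + 15
1 + 1 + 3 + 15
7 + 13
1 + 1 + 5 + 13
1 + 3 + 3 + 13
9 + 11
1 + 1 + 7 + 11
1 + 3 + 5 + 11
1 + 1 + 9 + 9
1 + 3 + 7 + 9
1 + 5 + 5 + 9
3 + 3 + 5 + 9
1 + 5 + 7 + 7
3 + 3 + 7 + 7
3 + 5 + 5 + 7
1 + 1 + 3 + 3 + 5 + 7

18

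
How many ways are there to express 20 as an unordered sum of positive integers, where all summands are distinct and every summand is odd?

7

Listing the qualifying partitions of 20:
19+1
17+3
15+5
13+7
11+9
11+5+3+1
9+7+3+1
That's 7 in total.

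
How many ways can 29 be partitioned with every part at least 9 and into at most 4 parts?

9

Listing the qualifying partitions of 29:
29
20+9
19+10
18+11
17+12
16+13
15+14
11+9+9
10+10+9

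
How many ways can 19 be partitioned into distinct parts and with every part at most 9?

21

They are:
9,8,2
9,7,3
9,7,2,1
9,6,4
9,6,3,1
9,5,4,1
9,5,3,2
9,4,3,2,1
8,7,4
8,7,3,1
8,6,5
8,6,4,1
8,6,3,2
8,5,4,2
8,5,3,2,1
7,6,5,1
7,6,4,2
7,6,3,2,1
7,5,4,3
7,5,4,2,1
6,5,4,3,1
Counting gives 21.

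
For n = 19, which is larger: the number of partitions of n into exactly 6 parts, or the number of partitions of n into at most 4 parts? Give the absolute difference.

Partitions of 19 into exactly 6 parts: 71.
Partitions of 19 into at most 4 parts: 94.
|71 − 94| = 23.

23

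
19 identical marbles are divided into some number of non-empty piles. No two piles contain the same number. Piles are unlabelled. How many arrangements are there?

54

A partial list (first 12 by largest part):
19
18 + 1
17 + 2
16 + 3
16 + 2 + 1
15 + 4
15 + 3 + 1
14 + 5
14 + 4 + 1
14 + 3 + 2
13 + 6
13 + 5 + 1
…and 42 more, for 54 total.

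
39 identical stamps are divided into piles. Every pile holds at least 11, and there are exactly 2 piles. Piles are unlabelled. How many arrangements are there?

Listing the qualifying partitions of 39:
28,11
27,12
26,13
25,14
24,15
23,16
22,17
21,18
20,19
That's 9 in total.

9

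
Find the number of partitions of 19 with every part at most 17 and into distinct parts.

52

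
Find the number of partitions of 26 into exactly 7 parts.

300

Counting exhaustively, 300 partitions satisfy the conditions.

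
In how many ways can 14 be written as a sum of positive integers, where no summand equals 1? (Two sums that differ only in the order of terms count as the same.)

A partial list (first 12 by largest part):
14
12,2
11,3
10,4
10,2,2
9,5
9,3,2
8,6
8,4,2
8,3,3
8,2,2,2
7,7
…and 22 more, for 34 total.

34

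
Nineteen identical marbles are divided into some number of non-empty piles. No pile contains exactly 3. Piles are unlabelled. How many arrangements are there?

Counting exhaustively, 259 partitions satisfy the conditions.

259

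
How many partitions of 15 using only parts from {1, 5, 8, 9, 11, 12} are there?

The partitions of 15 that satisfy the conditions:
12,1,1,1
11,1,1,1,1
9,5,1
9,1,1,1,1,1,1
8,5,1,1
8,1,1,1,1,1,1,1
5,5,5
5,5,1,1,1,1,1
5,1,1,1,1,1,1,1,1,1,1
1,1,1,1,1,1,1,1,1,1,1,1,1,1,1

10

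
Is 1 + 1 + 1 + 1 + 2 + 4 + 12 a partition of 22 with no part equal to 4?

No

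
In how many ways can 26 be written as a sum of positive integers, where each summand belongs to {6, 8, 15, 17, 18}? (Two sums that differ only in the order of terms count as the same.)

2

The partitions of 26 that satisfy the conditions:
18+8
8+6+6+6
That's 2 in total.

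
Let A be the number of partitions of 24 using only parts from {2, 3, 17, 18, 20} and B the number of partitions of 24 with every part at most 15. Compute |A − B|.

1499

Partitions of 24 using only parts from {2, 3, 17, 18, 20}: 9.
Partitions of 24 with every part at most 15: 1508.
|9 − 1508| = 1499.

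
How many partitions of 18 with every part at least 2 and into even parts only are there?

30

A partial list (first 12 by largest part):
18
16, 2
14, 4
14, 2, 2
12, 6
12, 4, 2
12, 2, 2, 2
10, 8
10, 6, 2
10, 4, 4
10, 4, 2, 2
10, 2, 2, 2, 2
…and 18 more, for 30 total.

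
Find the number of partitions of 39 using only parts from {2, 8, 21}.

3

Listing the qualifying partitions of 39:
21 + 8 + 8 + 2
21 + 8 + 2 + 2 + 2 + 2 + 2
21 + 2 + 2 + 2 + 2 + 2 + 2 + 2 + 2 + 2
That's 3 in total.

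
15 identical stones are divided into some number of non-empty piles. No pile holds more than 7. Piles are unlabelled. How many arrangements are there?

131

Systematic enumeration (by largest part, then next-largest, …) yields 131.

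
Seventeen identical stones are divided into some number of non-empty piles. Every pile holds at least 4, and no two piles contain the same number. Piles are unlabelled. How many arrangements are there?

Enumerating:
17
13, 4
12, 5
11, 6
10, 7
9, 8
8, 5, 4
7, 6, 4
Counting gives 8.

8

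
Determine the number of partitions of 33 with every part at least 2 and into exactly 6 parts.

A full systematic count gives 331.

331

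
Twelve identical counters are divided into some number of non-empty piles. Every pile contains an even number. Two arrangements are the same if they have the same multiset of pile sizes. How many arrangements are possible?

11

They are:
12
2 + 10
4 + 8
2 + 2 + 8
6 + 6
2 + 4 + 6
2 + 2 + 2 + 6
4 + 4 + 4
2 + 2 + 4 + 4
2 + 2 + 2 + 2 + 4
2 + 2 + 2 + 2 + 2 + 2
That's 11 in total.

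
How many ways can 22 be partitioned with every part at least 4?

A partial list (first 12 by largest part):
22
18, 4
17, 5
16, 6
15, 7
14, 8
14, 4, 4
13, 9
13, 5, 4
12, 10
12, 6, 4
12, 5, 5
…and 22 more, for 34 total.

34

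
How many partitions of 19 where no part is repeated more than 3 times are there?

Direct enumeration gives 258 partitions.

258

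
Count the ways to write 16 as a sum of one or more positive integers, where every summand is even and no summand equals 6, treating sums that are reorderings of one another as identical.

15

Enumerating:
16
2,14
4,12
2,2,12
2,4,10
2,2,2,10
8,8
4,4,8
2,2,4,8
2,2,2,2,8
4,4,4,4
2,2,4,4,4
2,2,2,2,4,4
2,2,2,2,2,2,4
2,2,2,2,2,2,2,2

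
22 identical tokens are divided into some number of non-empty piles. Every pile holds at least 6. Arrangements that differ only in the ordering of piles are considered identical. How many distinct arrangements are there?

11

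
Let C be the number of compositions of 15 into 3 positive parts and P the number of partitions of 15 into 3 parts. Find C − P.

Compositions: C(14,2) = 91.
Partitions of 15 into exactly 3 parts: 19.
Difference: 91 − 19 = 72.

72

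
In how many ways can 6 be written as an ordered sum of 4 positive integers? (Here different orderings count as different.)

Equivalently, choose which 3 of the 5 gaps become plus signs: C(5,3) = 10.

10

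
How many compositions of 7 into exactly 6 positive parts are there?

Equivalently, choose which 5 of the 6 gaps become plus signs: C(6,5) = 6.

6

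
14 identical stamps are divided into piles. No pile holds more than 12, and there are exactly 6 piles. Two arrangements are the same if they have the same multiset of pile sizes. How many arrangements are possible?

Enumerating:
9 + 1 + 1 + 1 + 1 + 1
8 + 2 + 1 + 1 + 1 + 1
7 + 3 + 1 + 1 + 1 + 1
7 + 2 + 2 + 1 + 1 + 1
6 + 4 + 1 + 1 + 1 + 1
6 + 3 + 2 + 1 + 1 + 1
6 + 2 + 2 + 2 + 1 + 1
5 + 5 + 1 + 1 + 1 + 1
5 + 4 + 2 + 1 + 1 + 1
5 + 3 + 3 + 1 + 1 + 1
5 + 3 + 2 + 2 + 1 + 1
5 + 2 + 2 + 2 + 2 + 1
4 + 4 + 3 + 1 + 1 + 1
4 + 4 + 2 + 2 + 1 + 1
4 + 3 + 3 + 2 + 1 + 1
4 + 3 + 2 + 2 + 2 + 1
4 + 2 + 2 + 2 + 2 + 2
3 + 3 + 3 + 3 + 1 + 1
3 + 3 + 3 + 2 + 2 + 1
3 + 3 + 2 + 2 + 2 + 2

20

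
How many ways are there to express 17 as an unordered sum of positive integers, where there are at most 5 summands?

Enumerating by decreasing first part gives 119 partitions in all.

119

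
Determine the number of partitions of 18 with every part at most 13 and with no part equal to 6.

Enumerating by decreasing first part gives 296 partitions in all.

296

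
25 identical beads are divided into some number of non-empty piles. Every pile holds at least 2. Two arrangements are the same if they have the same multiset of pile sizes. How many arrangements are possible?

383

Direct enumeration gives 383 partitions.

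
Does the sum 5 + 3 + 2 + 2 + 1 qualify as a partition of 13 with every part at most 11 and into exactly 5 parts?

The parts sum to 13, and the condition 'no summand exceeds 11' holds; the condition 'there are exactly 5 summands' holds.

Yes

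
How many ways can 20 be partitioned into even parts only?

There are too many to list fully; the first 12 (by largest part) are:
20
18 + 2
16 + 4
16 + 2 + 2
14 + 6
14 + 4 + 2
14 + 2 + 2 + 2
12 + 8
12 + 6 + 2
12 + 4 + 4
12 + 4 + 2 + 2
12 + 2 + 2 + 2 + 2
…and 30 more, for 42 total.

42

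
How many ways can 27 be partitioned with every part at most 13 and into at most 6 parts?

557

Enumerating by decreasing first part gives 557 partitions in all.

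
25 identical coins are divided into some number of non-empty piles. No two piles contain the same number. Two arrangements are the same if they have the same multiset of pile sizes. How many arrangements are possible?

Systematic enumeration (by largest part, then next-largest, …) yields 142.

142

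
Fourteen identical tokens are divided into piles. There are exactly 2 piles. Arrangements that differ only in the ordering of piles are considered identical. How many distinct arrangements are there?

7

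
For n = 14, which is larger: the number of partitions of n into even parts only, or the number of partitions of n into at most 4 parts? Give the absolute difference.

32

Partitions of 14 into even parts only: 15.
Partitions of 14 into at most 4 parts: 47.
|15 − 47| = 32.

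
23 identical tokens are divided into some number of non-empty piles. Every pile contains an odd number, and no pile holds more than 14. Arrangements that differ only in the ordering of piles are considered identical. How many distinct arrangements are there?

90

Direct enumeration gives 90 partitions.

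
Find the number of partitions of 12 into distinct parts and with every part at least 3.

5

Listing the qualifying partitions of 12:
12
3+9
4+8
5+7
3+4+5
That's 5 in total.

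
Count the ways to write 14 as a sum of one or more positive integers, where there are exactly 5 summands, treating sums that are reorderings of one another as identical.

Listing the qualifying partitions of 14:
10 + 1 + 1 + 1 + 1
9 + 2 + 1 + 1 + 1
8 + 3 + 1 + 1 + 1
8 + 2 + 2 + 1 + 1
7 + 4 + 1 + 1 + 1
7 + 3 + 2 + 1 + 1
7 + 2 + 2 + 2 + 1
6 + 5 + 1 + 1 + 1
6 + 4 + 2 + 1 + 1
6 + 3 + 3 + 1 + 1
6 + 3 + 2 + 2 + 1
6 + 2 + 2 + 2 + 2
5 + 5 + 2 + 1 + 1
5 + 4 + 3 + 1 + 1
5 + 4 + 2 + 2 + 1
5 + 3 + 3 + 2 + 1
5 + 3 + 2 + 2 + 2
4 + 4 + 4 + 1 + 1
4 + 4 + 3 + 2 + 1
4 + 4 + 2 + 2 + 2
4 + 3 + 3 + 3 + 1
4 + 3 + 3 + 2 + 2
3 + 3 + 3 + 3 + 2

23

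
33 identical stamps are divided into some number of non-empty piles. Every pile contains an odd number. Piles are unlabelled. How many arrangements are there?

A full systematic count gives 448.

448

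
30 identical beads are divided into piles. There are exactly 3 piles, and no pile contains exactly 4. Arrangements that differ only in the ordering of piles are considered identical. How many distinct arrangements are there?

There are too many to list fully; the first 12 (by largest part) are:
28,1,1
27,2,1
26,3,1
26,2,2
25,3,2
24,5,1
24,3,3
23,6,1
23,5,2
22,7,1
22,6,2
22,5,3
…and 50 more, for 62 total.

62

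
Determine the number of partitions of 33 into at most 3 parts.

Counting exhaustively, 108 partitions satisfy the conditions.

108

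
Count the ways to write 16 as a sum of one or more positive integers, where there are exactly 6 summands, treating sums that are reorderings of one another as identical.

35

There are too many to list fully; the first 12 (by largest part) are:
11, 1, 1, 1, 1, 1
10, 2, 1, 1, 1, 1
9, 3, 1, 1, 1, 1
9, 2, 2, 1, 1, 1
8, 4, 1, 1, 1, 1
8, 3, 2, 1, 1, 1
8, 2, 2, 2, 1, 1
7, 5, 1, 1, 1, 1
7, 4, 2, 1, 1, 1
7, 3, 3, 1, 1, 1
7, 3, 2, 2, 1, 1
7, 2, 2, 2, 2, 1
…and 23 more, for 35 total.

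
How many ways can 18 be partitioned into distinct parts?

A partial list (first 12 by largest part):
18
17 + 1
16 + 2
15 + 3
15 + 2 + 1
14 + 4
14 + 3 + 1
13 + 5
13 + 4 + 1
13 + 3 + 2
12 + 6
12 + 5 + 1
…and 34 more, for 46 total.

46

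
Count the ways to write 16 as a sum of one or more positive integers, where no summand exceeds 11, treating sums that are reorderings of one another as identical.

A full systematic count gives 219.

219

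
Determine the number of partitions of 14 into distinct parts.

22

Listing the qualifying partitions of 14:
14
13+1
12+2
11+3
11+2+1
10+4
10+3+1
9+5
9+4+1
9+3+2
8+6
8+5+1
8+4+2
8+3+2+1
7+6+1
7+5+2
7+4+3
7+4+2+1
6+5+3
6+5+2+1
6+4+3+1
5+4+3+2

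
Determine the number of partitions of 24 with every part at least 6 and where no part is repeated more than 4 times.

The partitions of 24 that satisfy the conditions:
24
18 + 6
17 + 7
16 + 8
15 + 9
14 + 10
13 + 11
12 + 12
12 + 6 + 6
11 + 7 + 6
10 + 8 + 6
10 + 7 + 7
9 + 9 + 6
9 + 8 + 7
8 + 8 + 8
6 + 6 + 6 + 6
That's 16 in total.

16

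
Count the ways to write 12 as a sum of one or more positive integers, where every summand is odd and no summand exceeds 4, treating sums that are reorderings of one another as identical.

5

The partitions of 12 that satisfy the conditions:
3 + 3 + 3 + 3
3 + 3 + 3 + 1 + 1 + 1
3 + 3 + 1 + 1 + 1 + 1 + 1 + 1
3 + 1 + 1 + 1 + 1 + 1 + 1 + 1 + 1 + 1
1 + 1 + 1 + 1 + 1 + 1 + 1 + 1 + 1 + 1 + 1 + 1
That's 5 in total.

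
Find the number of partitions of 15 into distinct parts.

There are too many to list fully; the first 12 (by largest part) are:
15
14 + 1
13 + 2
12 + 3
12 + 2 + 1
11 + 4
11 + 3 + 1
10 + 5
10 + 4 + 1
10 + 3 + 2
9 + 6
9 + 5 + 1
…and 15 more, for 27 total.

27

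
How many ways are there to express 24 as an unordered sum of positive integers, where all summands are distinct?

122

Enumerating by decreasing first part gives 122 partitions in all.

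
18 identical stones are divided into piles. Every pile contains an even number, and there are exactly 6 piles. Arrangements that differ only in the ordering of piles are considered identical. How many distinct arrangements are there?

Listing the qualifying partitions of 18:
8, 2, 2, 2, 2, 2
6, 4, 2, 2, 2, 2
4, 4, 4, 2, 2, 2
That's 3 in total.

3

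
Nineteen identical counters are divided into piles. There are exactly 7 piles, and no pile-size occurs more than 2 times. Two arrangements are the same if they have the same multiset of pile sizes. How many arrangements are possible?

6

They are:
7, 3, 3, 2, 2, 1, 1
6, 4, 3, 2, 2, 1, 1
5, 5, 3, 2, 2, 1, 1
5, 4, 4, 2, 2, 1, 1
5, 4, 3, 3, 2, 1, 1
4, 4, 3, 3, 2, 2, 1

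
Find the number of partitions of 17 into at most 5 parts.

119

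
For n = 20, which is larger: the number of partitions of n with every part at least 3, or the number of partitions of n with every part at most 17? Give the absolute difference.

574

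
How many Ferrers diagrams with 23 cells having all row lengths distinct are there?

104

There are 104 such partitions.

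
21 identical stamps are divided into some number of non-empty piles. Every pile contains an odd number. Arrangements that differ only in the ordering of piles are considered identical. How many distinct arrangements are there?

Direct enumeration gives 76 partitions.

76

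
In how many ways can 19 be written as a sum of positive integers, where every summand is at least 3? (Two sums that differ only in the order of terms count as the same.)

There are too many to list fully; the first 12 (by largest part) are:
19
16+3
15+4
14+5
13+6
13+3+3
12+7
12+4+3
11+8
11+5+3
11+4+4
10+9
…and 27 more, for 39 total.

39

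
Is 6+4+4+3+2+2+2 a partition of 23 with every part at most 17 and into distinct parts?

The parts sum to 23, and the condition 'all summands are distinct' is violated.

No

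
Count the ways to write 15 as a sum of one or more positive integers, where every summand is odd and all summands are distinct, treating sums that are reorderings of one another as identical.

4

Listing the qualifying partitions of 15:
15
11, 3, 1
9, 5, 1
7, 5, 3
Counting gives 4.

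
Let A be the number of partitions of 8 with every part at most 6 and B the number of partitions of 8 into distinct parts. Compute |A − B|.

Partitions of 8 with every part at most 6: 20.
Partitions of 8 into distinct parts: 6.
|20 − 6| = 14.

14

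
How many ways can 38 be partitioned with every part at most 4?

Enumerating by decreasing first part gives 551 partitions in all.

551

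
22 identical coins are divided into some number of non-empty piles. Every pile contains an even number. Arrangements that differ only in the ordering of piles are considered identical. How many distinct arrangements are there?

56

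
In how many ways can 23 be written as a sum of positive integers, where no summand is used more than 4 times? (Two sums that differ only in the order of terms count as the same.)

Enumerating by decreasing first part gives 769 partitions in all.

769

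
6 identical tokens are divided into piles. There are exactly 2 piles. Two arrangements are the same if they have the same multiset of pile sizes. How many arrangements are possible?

Listing the qualifying partitions of 6:
5,1
4,2
3,3
That's 3 in total.

3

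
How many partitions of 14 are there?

There are 135 such partitions.

135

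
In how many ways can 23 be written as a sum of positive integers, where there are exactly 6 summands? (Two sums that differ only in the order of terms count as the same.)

163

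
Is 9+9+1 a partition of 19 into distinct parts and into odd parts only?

The parts sum to 19, and the condition 'all summands are distinct' is violated.

No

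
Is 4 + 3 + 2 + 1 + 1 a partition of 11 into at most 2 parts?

No

The parts sum to 11, and the condition 'there are at most 2 summands' is violated.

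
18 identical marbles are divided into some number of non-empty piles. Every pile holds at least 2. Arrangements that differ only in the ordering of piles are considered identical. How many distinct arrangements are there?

A full systematic count gives 88.

88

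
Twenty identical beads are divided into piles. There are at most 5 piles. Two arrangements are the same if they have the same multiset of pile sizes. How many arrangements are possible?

192

A full systematic count gives 192.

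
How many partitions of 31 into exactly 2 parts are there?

15

Enumerating:
30, 1
29, 2
28, 3
27, 4
26, 5
25, 6
24, 7
23, 8
22, 9
21, 10
20, 11
19, 12
18, 13
17, 14
16, 15
Counting gives 15.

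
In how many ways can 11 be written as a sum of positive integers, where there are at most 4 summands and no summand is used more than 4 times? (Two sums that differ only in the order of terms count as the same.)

A partial list (first 12 by largest part):
11
10, 1
9, 2
9, 1, 1
8, 3
8, 2, 1
8, 1, 1, 1
7, 4
7, 3, 1
7, 2, 2
7, 2, 1, 1
6, 5
…and 15 more, for 27 total.

27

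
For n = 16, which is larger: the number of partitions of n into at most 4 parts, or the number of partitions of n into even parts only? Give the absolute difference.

42

Partitions of 16 into at most 4 parts: 64.
Partitions of 16 into even parts only: 22.
|64 − 22| = 42.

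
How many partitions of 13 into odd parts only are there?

18

The partitions of 13 that satisfy the conditions:
13
11, 1, 1
9, 3, 1
9, 1, 1, 1, 1
7, 5, 1
7, 3, 3
7, 3, 1, 1, 1
7, 1, 1, 1, 1, 1, 1
5, 5, 3
5, 5, 1, 1, 1
5, 3, 3, 1, 1
5, 3, 1, 1, 1, 1, 1
5, 1, 1, 1, 1, 1, 1, 1, 1
3, 3, 3, 3, 1
3, 3, 3, 1, 1, 1, 1
3, 3, 1, 1, 1, 1, 1, 1, 1
3, 1, 1, 1, 1, 1, 1, 1, 1, 1, 1
1, 1, 1, 1, 1, 1, 1, 1, 1, 1, 1, 1, 1
That's 18 in total.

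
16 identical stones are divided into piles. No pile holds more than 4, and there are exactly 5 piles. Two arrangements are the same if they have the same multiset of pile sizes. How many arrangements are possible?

They are:
4 + 4 + 4 + 3 + 1
4 + 4 + 4 + 2 + 2
4 + 4 + 3 + 3 + 2
4 + 3 + 3 + 3 + 3

4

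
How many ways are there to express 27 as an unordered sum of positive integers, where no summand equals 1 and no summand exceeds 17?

A full systematic count gives 544.

544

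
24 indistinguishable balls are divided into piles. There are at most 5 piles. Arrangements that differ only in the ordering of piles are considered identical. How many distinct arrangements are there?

333

Direct enumeration gives 333 partitions.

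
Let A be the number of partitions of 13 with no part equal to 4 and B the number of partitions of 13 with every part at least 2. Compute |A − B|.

Partitions of 13 with no part equal to 4: 71.
Partitions of 13 with every part at least 2: 24.
|71 − 24| = 47.

47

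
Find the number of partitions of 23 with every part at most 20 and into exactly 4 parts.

A full systematic count gives 94.

94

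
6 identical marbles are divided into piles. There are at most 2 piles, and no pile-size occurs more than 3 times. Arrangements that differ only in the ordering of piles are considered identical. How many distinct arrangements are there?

They are:
6
5 + 1
4 + 2
3 + 3
Counting gives 4.

4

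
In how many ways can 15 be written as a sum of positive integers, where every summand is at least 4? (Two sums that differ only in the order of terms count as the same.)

8

They are:
15
11 + 4
10 + 5
9 + 6
8 + 7
7 + 4 + 4
6 + 5 + 4
5 + 5 + 5
Counting gives 8.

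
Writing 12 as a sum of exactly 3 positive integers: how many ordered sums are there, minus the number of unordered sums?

43

Compositions: C(11,2) = 55.
Partitions of 12 into exactly 3 parts: 12.
Difference: 55 − 12 = 43.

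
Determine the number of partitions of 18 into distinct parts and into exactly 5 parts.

3

Enumerating:
8+4+3+2+1
7+5+3+2+1
6+5+4+2+1
That's 3 in total.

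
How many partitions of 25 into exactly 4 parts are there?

Systematic enumeration (by largest part, then next-largest, …) yields 120.

120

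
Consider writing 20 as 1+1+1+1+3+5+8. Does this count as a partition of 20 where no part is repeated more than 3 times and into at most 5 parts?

No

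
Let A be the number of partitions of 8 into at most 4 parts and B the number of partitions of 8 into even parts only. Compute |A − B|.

Partitions of 8 into at most 4 parts: 15.
Partitions of 8 into even parts only: 5.
|15 − 5| = 10.

10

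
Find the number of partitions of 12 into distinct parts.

15

Listing the qualifying partitions of 12:
12
1,11
2,10
3,9
1,2,9
4,8
1,3,8
5,7
1,4,7
2,3,7
1,5,6
2,4,6
1,2,3,6
3,4,5
1,2,4,5
That's 15 in total.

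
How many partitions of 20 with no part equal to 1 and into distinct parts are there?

35

A partial list (first 12 by largest part):
20
18, 2
17, 3
16, 4
15, 5
15, 3, 2
14, 6
14, 4, 2
13, 7
13, 5, 2
13, 4, 3
12, 8
…and 23 more, for 35 total.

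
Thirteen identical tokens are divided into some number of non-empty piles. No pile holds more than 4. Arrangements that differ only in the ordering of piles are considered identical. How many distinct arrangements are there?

39

A partial list (first 12 by largest part):
4, 4, 4, 1
4, 4, 3, 2
4, 4, 3, 1, 1
4, 4, 2, 2, 1
4, 4, 2, 1, 1, 1
4, 4, 1, 1, 1, 1, 1
4, 3, 3, 3
4, 3, 3, 2, 1
4, 3, 3, 1, 1, 1
4, 3, 2, 2, 2
4, 3, 2, 2, 1, 1
4, 3, 2, 1, 1, 1, 1
…and 27 more, for 39 total.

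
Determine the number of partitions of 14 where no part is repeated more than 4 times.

100

Direct enumeration gives 100 partitions.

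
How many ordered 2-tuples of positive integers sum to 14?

13

Place 1 bars in the 13 internal gaps of a row of 14 dots: C(13,1) = 13.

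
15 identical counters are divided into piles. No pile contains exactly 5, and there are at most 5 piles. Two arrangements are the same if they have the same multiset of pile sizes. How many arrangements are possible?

61

There are too many to list fully; the first 12 (by largest part) are:
15
1, 14
2, 13
1, 1, 13
3, 12
1, 2, 12
1, 1, 1, 12
4, 11
1, 3, 11
2, 2, 11
1, 1, 2, 11
1, 1, 1, 1, 11
…and 49 more, for 61 total.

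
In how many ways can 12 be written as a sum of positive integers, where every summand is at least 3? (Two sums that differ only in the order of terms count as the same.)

9

Enumerating:
12
3+9
4+8
5+7
6+6
3+3+6
3+4+5
4+4+4
3+3+3+3
Counting gives 9.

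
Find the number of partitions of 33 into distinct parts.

448

Systematic enumeration (by largest part, then next-largest, …) yields 448.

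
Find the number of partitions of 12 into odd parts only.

Listing the qualifying partitions of 12:
1, 11
3, 9
1, 1, 1, 9
5, 7
1, 1, 3, 7
1, 1, 1, 1, 1, 7
1, 1, 5, 5
1, 3, 3, 5
1, 1, 1, 1, 3, 5
1, 1, 1, 1, 1, 1, 1, 5
3, 3, 3, 3
1, 1, 1, 3, 3, 3
1, 1, 1, 1, 1, 1, 3, 3
1, 1, 1, 1, 1, 1, 1, 1, 1, 3
1, 1, 1, 1, 1, 1, 1, 1, 1, 1, 1, 1
Counting gives 15.

15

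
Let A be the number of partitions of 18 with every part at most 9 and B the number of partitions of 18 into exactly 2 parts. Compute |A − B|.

Partitions of 18 with every part at most 9: 318.
Partitions of 18 into exactly 2 parts: 9.
|318 − 9| = 309.

309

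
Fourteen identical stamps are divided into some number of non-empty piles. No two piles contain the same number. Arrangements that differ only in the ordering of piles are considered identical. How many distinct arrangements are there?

Enumerating:
14
13,1
12,2
11,3
11,2,1
10,4
10,3,1
9,5
9,4,1
9,3,2
8,6
8,5,1
8,4,2
8,3,2,1
7,6,1
7,5,2
7,4,3
7,4,2,1
6,5,3
6,5,2,1
6,4,3,1
5,4,3,2

22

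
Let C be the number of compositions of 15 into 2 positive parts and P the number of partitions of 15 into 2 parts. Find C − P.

Compositions: C(14,1) = 14.
Partitions of 15 into exactly 2 parts: 7.
Difference: 14 − 7 = 7.

7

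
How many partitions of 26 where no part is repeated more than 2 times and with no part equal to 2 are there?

Counting exhaustively, 281 partitions satisfy the conditions.

281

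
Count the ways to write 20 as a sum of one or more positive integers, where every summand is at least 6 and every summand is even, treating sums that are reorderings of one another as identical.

Enumerating:
20
14+6
12+8
10+10
8+6+6
That's 5 in total.

5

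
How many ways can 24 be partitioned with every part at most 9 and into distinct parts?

They are:
9, 8, 7
9, 8, 6, 1
9, 8, 5, 2
9, 8, 4, 3
9, 8, 4, 2, 1
9, 7, 6, 2
9, 7, 5, 3
9, 7, 5, 2, 1
9, 7, 4, 3, 1
9, 6, 5, 4
9, 6, 5, 3, 1
9, 6, 4, 3, 2
9, 5, 4, 3, 2, 1
8, 7, 6, 3
8, 7, 6, 2, 1
8, 7, 5, 4
8, 7, 5, 3, 1
8, 7, 4, 3, 2
8, 6, 5, 4, 1
8, 6, 5, 3, 2
8, 6, 4, 3, 2, 1
7, 6, 5, 4, 2
7, 6, 5, 3, 2, 1
That's 23 in total.

23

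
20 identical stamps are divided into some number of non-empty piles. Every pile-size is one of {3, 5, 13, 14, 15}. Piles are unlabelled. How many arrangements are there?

They are:
15+5
14+3+3
5+5+5+5
5+3+3+3+3+3
Counting gives 4.

4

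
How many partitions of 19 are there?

490

Counting exhaustively, 490 partitions satisfy the conditions.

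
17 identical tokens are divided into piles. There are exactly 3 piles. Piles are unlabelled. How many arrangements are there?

24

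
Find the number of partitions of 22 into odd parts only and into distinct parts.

8

They are:
1+21
3+19
5+17
7+15
9+13
1+3+5+13
1+3+7+11
1+5+7+9
That's 8 in total.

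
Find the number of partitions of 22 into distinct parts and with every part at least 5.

11

They are:
22
17 + 5
16 + 6
15 + 7
14 + 8
13 + 9
12 + 10
11 + 6 + 5
10 + 7 + 5
9 + 8 + 5
9 + 7 + 6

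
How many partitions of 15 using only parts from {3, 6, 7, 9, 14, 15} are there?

Enumerating:
15
6, 9
3, 3, 9
3, 6, 6
3, 3, 3, 6
3, 3, 3, 3, 3

6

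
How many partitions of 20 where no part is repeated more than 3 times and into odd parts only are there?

27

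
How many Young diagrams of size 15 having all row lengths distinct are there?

27

There are too many to list fully; the first 12 (by largest part) are:
15
14 + 1
13 + 2
12 + 3
12 + 2 + 1
11 + 4
11 + 3 + 1
10 + 5
10 + 4 + 1
10 + 3 + 2
9 + 6
9 + 5 + 1
…and 15 more, for 27 total.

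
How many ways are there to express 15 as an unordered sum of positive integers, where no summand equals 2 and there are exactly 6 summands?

They are:
10+1+1+1+1+1
8+3+1+1+1+1
7+4+1+1+1+1
6+5+1+1+1+1
6+3+3+1+1+1
5+4+3+1+1+1
4+4+4+1+1+1
4+3+3+3+1+1
Counting gives 8.

8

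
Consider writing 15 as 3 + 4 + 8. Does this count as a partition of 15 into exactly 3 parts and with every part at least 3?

Yes

The parts sum to 15, and the condition 'there are exactly 3 summands' holds; the condition 'every summand is at least 3' holds.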